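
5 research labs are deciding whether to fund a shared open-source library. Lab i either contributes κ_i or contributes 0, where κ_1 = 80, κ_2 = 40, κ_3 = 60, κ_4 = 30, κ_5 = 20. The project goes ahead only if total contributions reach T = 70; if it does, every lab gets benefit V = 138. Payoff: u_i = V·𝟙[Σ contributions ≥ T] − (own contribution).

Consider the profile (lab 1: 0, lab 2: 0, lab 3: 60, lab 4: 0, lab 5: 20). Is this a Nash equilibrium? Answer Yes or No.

Yes

Total = 80 ≥ 70: provided.
Lab 1 (pledges 0, payoff 138): pledging 80 → total 160, payoff 58. No gain.
Lab 2 (pledges 0, payoff 138): pledging 40 → total 120, payoff 98. No gain.
Lab 3 (pledges 60, payoff 78): dropping to 0 → total 20, payoff 0. No gain.
Lab 4 (pledges 0, payoff 138): pledging 30 → total 110, payoff 108. No gain.
Lab 5 (pledges 20, payoff 118): dropping to 0 → total 60, payoff 0. No gain.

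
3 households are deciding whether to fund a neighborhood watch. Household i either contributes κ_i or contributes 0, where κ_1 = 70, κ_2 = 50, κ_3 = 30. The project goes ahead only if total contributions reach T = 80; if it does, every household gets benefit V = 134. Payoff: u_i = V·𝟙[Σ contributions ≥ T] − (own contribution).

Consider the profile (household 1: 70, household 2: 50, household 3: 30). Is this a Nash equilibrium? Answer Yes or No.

No

Total = 150 ≥ 80: provided.
Household 1 (pledges 70, payoff 64): dropping to 0 → total 80, payoff 134. Profitable deviation.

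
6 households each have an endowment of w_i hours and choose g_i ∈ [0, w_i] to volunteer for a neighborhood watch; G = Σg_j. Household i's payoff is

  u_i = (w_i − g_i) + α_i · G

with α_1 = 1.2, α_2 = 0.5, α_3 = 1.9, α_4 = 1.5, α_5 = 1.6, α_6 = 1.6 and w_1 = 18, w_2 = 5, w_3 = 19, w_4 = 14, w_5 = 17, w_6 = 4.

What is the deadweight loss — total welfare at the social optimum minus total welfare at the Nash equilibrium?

∂u_i/∂g_i = α_i − 1, so household i contributes w_i if α_i > 1, else 0.
α_i > 1 for i ∈ {1, 3, 4, 5, 6}; NE contributions (18, 0, 19, 14, 17, 4), G = 72.
W^NE = Σw_i − G^NE + (Σα_i)·G^NE = 77 + 7.3·72 = 602.6.
Planner: ∂(Σu_j)/∂g_i = Σα_j − 1 = 7.3 > 0, so everyone contributes w_i; G^SO = 77, W^SO = 77 + 7.3·77 = 639.1.
Deadweight loss = 36.5.

36.5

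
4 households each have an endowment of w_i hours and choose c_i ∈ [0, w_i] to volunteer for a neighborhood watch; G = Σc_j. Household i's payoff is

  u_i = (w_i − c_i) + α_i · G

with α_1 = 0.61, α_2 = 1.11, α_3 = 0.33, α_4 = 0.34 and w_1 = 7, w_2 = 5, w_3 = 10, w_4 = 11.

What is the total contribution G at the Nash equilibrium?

∂u_i/∂c_i = α_i − 1, so household i contributes w_i if α_i > 1, else 0.
α_i > 1 for i ∈ {2}; NE contributions (0, 5, 0, 0), G = 5.

5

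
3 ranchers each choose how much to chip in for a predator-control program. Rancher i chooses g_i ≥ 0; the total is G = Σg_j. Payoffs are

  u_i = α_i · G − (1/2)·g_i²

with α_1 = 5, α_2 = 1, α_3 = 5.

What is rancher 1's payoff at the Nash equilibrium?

42.5

Rancher i's FOC: ∂u_i/∂g_i = α_i − g_i = 0, so g_i* = α_i.
NE contributions = (5, 1, 5); G = 11.
u_1 = α_1·G − ½·(g_1)² = 5·11 − ½·5² = 42.5.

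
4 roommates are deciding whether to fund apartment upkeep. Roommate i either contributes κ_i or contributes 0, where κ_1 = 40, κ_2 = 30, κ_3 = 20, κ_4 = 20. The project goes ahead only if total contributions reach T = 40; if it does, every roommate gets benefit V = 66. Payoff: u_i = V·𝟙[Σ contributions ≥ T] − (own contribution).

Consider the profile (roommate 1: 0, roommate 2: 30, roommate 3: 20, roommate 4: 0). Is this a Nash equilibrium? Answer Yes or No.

Yes

Total = 50 ≥ 40: provided.
Roommate 1 (pledges 0, payoff 66): pledging 40 → total 90, payoff 26. No gain.
Roommate 2 (pledges 30, payoff 36): dropping to 0 → total 20, payoff 0. No gain.
Roommate 3 (pledges 20, payoff 46): dropping to 0 → total 30, payoff 0. No gain.
Roommate 4 (pledges 0, payoff 66): pledging 20 → total 70, payoff 46. No gain.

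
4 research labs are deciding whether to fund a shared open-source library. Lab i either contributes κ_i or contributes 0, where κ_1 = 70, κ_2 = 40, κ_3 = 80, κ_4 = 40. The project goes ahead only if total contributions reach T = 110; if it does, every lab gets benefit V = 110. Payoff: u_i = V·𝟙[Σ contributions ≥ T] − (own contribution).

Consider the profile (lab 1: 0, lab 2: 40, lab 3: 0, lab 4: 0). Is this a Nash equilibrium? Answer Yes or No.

Total = 40 < 110: not provided.
Lab 1 (pledges 0, payoff 0): pledging 70 → total 110, payoff 40. Profitable deviation.

No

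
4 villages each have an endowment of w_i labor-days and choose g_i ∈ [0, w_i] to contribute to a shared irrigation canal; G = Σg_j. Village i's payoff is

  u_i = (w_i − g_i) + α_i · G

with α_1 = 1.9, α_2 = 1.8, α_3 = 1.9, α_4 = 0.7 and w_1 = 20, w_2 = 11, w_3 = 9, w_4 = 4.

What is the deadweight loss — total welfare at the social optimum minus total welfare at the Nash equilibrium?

21.2

∂u_i/∂g_i = α_i − 1, so village i contributes w_i if α_i > 1, else 0.
α_i > 1 for i ∈ {1, 2, 3}; NE contributions (20, 11, 9, 0), G = 40.
W^NE = Σw_i − G^NE + (Σα_i)·G^NE = 44 + 5.3·40 = 256.
Planner: ∂(Σu_j)/∂g_i = Σα_j − 1 = 5.3 > 0, so everyone contributes w_i; G^SO = 44, W^SO = 44 + 5.3·44 = 277.2.
Deadweight loss = 21.2.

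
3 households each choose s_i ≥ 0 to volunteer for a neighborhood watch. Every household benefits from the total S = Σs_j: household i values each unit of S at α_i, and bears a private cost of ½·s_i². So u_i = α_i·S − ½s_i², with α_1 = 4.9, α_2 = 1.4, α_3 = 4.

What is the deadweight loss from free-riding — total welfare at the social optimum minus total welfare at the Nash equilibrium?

74.03

Household i's FOC: ∂u_i/∂s_i = α_i − s_i = 0, so s_i* = α_i.
NE contributions = (4.9, 1.4, 4); S = 10.3.
W^NE = (Σα)·S − ½Σα_i² = 10.3² − ½·41.97 = 85.105.
Planner sets s_i = Σα_j = 10.3 for every i, so S^SO = 3·10.3 = 30.9.
W^SO = (Σα)·S^SO − ½·3·(Σα)² = (3/2)·10.3² = 159.135.
Deadweight loss = W^SO − W^NE = 74.03.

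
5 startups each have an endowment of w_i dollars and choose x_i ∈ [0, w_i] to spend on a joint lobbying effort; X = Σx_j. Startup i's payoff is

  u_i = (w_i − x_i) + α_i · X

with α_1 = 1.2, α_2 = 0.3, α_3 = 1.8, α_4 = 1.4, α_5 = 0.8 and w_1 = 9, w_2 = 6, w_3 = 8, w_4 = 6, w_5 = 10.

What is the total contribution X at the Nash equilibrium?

23

∂u_i/∂x_i = α_i − 1, so startup i contributes w_i if α_i > 1, else 0.
α_i > 1 for i ∈ {1, 3, 4}; NE contributions (9, 0, 8, 6, 0), X = 23.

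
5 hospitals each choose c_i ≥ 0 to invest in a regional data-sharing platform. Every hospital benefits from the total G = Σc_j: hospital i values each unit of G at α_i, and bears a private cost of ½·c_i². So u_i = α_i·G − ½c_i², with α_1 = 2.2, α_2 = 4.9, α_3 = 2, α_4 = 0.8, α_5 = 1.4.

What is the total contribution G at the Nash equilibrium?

11.3

Hospital i's FOC: ∂u_i/∂c_i = α_i − c_i = 0, so c_i* = α_i.
NE contributions = (2.2, 4.9, 2, 0.8, 1.4); G = 11.3.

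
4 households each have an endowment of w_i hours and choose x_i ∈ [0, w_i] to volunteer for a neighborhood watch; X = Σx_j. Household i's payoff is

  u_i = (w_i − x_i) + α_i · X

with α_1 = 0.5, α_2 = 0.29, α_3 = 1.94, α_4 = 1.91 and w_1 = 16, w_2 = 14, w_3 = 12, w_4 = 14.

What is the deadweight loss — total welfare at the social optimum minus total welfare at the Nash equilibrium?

∂u_i/∂x_i = α_i − 1, so household i contributes w_i if α_i > 1, else 0.
α_i > 1 for i ∈ {3, 4}; NE contributions (0, 0, 12, 14), X = 26.
W^NE = Σw_i − X^NE + (Σα_i)·X^NE = 56 + 3.64·26 = 150.64.
Planner: ∂(Σu_j)/∂x_i = Σα_j − 1 = 3.64 > 0, so everyone contributes w_i; X^SO = 56, W^SO = 56 + 3.64·56 = 259.84.
Deadweight loss = 109.2.

109.2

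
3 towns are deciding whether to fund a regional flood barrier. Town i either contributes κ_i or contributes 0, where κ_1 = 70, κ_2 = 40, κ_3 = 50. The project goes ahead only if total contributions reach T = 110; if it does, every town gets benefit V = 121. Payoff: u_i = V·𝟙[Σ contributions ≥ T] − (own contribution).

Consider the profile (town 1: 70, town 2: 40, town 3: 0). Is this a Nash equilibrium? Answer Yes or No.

Yes

Total = 110 ≥ 110: provided.
Town 1 (pledges 70, payoff 51): dropping to 0 → total 40, payoff 0. No gain.
Town 2 (pledges 40, payoff 81): dropping to 0 → total 70, payoff 0. No gain.
Town 3 (pledges 0, payoff 121): pledging 50 → total 160, payoff 71. No gain.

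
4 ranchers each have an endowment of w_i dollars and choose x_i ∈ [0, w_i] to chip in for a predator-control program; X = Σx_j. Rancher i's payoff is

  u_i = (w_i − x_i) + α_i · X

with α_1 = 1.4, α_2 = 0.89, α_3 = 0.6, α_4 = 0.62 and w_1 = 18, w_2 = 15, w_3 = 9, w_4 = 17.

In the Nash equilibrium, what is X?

∂u_i/∂x_i = α_i − 1, so rancher i contributes w_i if α_i > 1, else 0.
α_i > 1 for i ∈ {1}; NE contributions (18, 0, 0, 0), X = 18.

18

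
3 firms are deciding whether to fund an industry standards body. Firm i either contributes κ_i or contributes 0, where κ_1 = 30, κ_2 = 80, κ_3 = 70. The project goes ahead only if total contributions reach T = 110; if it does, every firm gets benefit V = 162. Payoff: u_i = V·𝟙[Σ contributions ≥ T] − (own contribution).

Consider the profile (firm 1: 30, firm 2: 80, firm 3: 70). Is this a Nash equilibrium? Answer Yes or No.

No

Total = 180 ≥ 110: provided.
Firm 1 (pledges 30, payoff 132): dropping to 0 → total 150, payoff 162. Profitable deviation.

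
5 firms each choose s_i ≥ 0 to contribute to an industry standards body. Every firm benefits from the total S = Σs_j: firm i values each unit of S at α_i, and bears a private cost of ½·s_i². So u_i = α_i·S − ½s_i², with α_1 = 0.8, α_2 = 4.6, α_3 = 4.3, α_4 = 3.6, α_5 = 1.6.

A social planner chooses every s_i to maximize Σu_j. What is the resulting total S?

74.5

Planner FOC: ∂(Σu_j)/∂s_i = (Σα_j) − s_i = 0, so s_i^SO = Σα_j = 14.9 for every i; S^SO = 74.5.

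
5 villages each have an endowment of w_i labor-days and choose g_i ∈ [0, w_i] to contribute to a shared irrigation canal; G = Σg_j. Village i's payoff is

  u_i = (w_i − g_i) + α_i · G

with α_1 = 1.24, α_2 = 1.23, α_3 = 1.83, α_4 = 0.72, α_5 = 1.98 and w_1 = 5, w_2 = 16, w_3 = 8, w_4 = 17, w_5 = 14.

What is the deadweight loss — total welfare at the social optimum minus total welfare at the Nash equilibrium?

∂u_i/∂g_i = α_i − 1, so village i contributes w_i if α_i > 1, else 0.
α_i > 1 for i ∈ {1, 2, 3, 5}; NE contributions (5, 16, 8, 0, 14), G = 43.
W^NE = Σw_i − G^NE + (Σα_i)·G^NE = 60 + 6·43 = 318.
Planner: ∂(Σu_j)/∂g_i = Σα_j − 1 = 6 > 0, so everyone contributes w_i; G^SO = 60, W^SO = 60 + 6·60 = 420.
Deadweight loss = 102.

102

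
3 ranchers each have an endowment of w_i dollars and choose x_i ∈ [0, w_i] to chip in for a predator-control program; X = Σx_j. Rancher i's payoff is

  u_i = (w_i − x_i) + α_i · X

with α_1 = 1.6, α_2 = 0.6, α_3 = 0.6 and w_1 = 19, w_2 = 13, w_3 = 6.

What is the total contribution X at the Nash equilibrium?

19

∂u_i/∂x_i = α_i − 1, so rancher i contributes w_i if α_i > 1, else 0.
α_i > 1 for i ∈ {1}; NE contributions (19, 0, 0), X = 19.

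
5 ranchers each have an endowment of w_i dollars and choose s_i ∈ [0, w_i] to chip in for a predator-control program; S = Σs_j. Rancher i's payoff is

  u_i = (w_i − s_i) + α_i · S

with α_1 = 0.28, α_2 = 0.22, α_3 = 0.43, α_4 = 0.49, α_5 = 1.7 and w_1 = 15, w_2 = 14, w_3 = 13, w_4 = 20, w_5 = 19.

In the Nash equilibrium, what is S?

19

∂u_i/∂s_i = α_i − 1, so rancher i contributes w_i if α_i > 1, else 0.
α_i > 1 for i ∈ {5}; NE contributions (0, 0, 0, 0, 19), S = 19.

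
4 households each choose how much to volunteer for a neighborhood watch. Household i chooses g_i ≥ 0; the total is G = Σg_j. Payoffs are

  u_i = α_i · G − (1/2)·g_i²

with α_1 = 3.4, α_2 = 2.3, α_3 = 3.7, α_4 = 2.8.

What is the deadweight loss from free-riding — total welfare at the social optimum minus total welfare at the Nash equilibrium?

Household i's FOC: ∂u_i/∂g_i = α_i − g_i = 0, so g_i* = α_i.
NE contributions = (3.4, 2.3, 3.7, 2.8); G = 12.2.
W^NE = (Σα)·G − ½Σα_i² = 12.2² − ½·38.38 = 129.65.
Planner sets g_i = Σα_j = 12.2 for every i, so G^SO = 4·12.2 = 48.8.
W^SO = (Σα)·G^SO − ½·4·(Σα)² = (4/2)·12.2² = 297.68.
Deadweight loss = W^SO − W^NE = 168.03.

168.03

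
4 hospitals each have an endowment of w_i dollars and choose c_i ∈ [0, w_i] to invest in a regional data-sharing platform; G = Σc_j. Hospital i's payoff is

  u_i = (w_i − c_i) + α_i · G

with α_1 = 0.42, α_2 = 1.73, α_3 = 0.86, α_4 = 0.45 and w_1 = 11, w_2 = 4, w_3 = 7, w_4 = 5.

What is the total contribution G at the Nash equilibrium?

4

∂u_i/∂c_i = α_i − 1, so hospital i contributes w_i if α_i > 1, else 0.
α_i > 1 for i ∈ {2}; NE contributions (0, 4, 0, 0), G = 4.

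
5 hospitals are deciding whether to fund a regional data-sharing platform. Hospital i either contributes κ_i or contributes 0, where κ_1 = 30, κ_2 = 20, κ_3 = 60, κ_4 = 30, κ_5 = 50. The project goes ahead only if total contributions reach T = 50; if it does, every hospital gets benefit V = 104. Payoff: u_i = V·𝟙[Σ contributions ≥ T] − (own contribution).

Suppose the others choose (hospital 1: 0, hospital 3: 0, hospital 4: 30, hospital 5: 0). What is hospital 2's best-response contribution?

Others' total = 30. Contributing 20 brings total to 50 ≥ 50: gain V − κ_2 = 84.
Best response: 20.

20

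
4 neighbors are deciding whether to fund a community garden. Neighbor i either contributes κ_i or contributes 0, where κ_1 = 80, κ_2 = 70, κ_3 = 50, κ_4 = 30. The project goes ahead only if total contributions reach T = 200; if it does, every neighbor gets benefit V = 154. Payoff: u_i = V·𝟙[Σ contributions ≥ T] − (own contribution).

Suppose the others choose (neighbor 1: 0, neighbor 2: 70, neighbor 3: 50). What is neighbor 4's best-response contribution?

Others' total = 120. Even contributing 30 gives 150 < 200: no benefit either way.
Best response: 0.

0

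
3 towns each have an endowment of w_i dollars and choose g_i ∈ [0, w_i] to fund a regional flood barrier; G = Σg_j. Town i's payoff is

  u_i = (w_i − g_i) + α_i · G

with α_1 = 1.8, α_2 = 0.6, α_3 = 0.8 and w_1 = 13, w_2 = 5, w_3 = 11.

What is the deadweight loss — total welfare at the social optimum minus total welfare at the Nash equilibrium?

∂u_i/∂g_i = α_i − 1, so town i contributes w_i if α_i > 1, else 0.
α_i > 1 for i ∈ {1}; NE contributions (13, 0, 0), G = 13.
W^NE = Σw_i − G^NE + (Σα_i)·G^NE = 29 + 2.2·13 = 57.6.
Planner: ∂(Σu_j)/∂g_i = Σα_j − 1 = 2.2 > 0, so everyone contributes w_i; G^SO = 29, W^SO = 29 + 2.2·29 = 92.8.
Deadweight loss = 35.2.

35.2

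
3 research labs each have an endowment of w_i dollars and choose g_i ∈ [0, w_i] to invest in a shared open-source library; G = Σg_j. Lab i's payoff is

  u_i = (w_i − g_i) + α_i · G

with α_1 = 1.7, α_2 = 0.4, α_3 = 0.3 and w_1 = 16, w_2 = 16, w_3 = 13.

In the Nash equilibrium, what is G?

16

∂u_i/∂g_i = α_i − 1, so lab i contributes w_i if α_i > 1, else 0.
α_i > 1 for i ∈ {1}; NE contributions (16, 0, 0), G = 16.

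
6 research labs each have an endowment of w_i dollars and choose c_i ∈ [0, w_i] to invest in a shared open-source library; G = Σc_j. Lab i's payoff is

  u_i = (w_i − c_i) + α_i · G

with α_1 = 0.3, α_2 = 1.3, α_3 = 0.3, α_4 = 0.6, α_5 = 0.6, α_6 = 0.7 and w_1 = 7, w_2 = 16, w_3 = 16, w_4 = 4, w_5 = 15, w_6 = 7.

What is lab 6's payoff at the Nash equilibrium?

18.2

∂u_i/∂c_i = α_i − 1, so lab i contributes w_i if α_i > 1, else 0.
α_i > 1 for i ∈ {2}; NE contributions (0, 16, 0, 0, 0, 0), G = 16.
u_6 = (7 − 0) + 0.7·16 = 18.2.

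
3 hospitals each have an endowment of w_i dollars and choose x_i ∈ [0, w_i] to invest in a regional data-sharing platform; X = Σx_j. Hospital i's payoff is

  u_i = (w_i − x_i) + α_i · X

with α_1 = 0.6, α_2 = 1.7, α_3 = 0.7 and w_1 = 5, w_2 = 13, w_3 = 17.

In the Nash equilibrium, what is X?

13

∂u_i/∂x_i = α_i − 1, so hospital i contributes w_i if α_i > 1, else 0.
α_i > 1 for i ∈ {2}; NE contributions (0, 13, 0), X = 13.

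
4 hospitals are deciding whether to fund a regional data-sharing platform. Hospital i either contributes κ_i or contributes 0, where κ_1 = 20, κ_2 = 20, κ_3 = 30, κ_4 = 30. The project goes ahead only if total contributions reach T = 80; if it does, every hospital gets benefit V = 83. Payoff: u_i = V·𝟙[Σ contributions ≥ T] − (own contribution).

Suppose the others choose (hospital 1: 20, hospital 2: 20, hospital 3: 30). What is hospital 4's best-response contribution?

30

Others' total = 70. Contributing 30 brings total to 100 ≥ 80: gain V − κ_4 = 53.
Best response: 30.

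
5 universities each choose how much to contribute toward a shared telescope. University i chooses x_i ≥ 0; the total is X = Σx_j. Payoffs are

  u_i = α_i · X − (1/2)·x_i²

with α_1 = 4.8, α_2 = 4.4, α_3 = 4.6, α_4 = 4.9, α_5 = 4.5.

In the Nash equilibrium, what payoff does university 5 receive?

94.275

University i's FOC: ∂u_i/∂x_i = α_i − x_i = 0, so x_i* = α_i.
NE contributions = (4.8, 4.4, 4.6, 4.9, 4.5); X = 23.2.
u_5 = α_5·X − ½·(x_5)² = 4.5·23.2 − ½·4.5² = 94.275.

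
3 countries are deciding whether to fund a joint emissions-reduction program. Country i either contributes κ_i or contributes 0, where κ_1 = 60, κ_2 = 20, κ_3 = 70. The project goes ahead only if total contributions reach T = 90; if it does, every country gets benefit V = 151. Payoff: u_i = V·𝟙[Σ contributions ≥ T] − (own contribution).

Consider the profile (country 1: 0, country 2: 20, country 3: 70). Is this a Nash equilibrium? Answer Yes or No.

Yes

Total = 90 ≥ 90: provided.
Country 1 (pledges 0, payoff 151): pledging 60 → total 150, payoff 91. No gain.
Country 2 (pledges 20, payoff 131): dropping to 0 → total 70, payoff 0. No gain.
Country 3 (pledges 70, payoff 81): dropping to 0 → total 20, payoff 0. No gain.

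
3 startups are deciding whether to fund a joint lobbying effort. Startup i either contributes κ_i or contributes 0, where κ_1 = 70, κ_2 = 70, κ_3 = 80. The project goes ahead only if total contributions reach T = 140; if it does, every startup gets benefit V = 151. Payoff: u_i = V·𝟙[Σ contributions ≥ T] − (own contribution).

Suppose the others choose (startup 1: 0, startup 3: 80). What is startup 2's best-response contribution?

70

Others' total = 80. Contributing 70 brings total to 150 ≥ 140: gain V − κ_2 = 81.
Best response: 70.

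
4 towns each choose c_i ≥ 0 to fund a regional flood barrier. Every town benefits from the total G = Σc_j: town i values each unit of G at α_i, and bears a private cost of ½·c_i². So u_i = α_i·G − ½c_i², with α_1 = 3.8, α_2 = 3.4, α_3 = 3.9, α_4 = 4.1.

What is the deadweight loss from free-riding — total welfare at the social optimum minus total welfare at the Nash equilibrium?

260.05

Town i's FOC: ∂u_i/∂c_i = α_i − c_i = 0, so c_i* = α_i.
NE contributions = (3.8, 3.4, 3.9, 4.1); G = 15.2.
W^NE = (Σα)·G − ½Σα_i² = 15.2² − ½·58.02 = 202.03.
Planner sets c_i = Σα_j = 15.2 for every i, so G^SO = 4·15.2 = 60.8.
W^SO = (Σα)·G^SO − ½·4·(Σα)² = (4/2)·15.2² = 462.08.
Deadweight loss = W^SO − W^NE = 260.05.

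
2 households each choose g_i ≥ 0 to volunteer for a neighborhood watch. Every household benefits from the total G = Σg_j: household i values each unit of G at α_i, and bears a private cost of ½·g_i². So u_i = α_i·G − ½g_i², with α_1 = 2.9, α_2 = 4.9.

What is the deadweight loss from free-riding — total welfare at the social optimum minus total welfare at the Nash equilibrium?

16.21

Household i's FOC: ∂u_i/∂g_i = α_i − g_i = 0, so g_i* = α_i.
NE contributions = (2.9, 4.9); G = 7.8.
W^NE = (Σα)·G − ½Σα_i² = 7.8² − ½·32.42 = 44.63.
Planner sets g_i = Σα_j = 7.8 for every i, so G^SO = 2·7.8 = 15.6.
W^SO = (Σα)·G^SO − ½·2·(Σα)² = (2/2)·7.8² = 60.84.
Deadweight loss = W^SO − W^NE = 16.21.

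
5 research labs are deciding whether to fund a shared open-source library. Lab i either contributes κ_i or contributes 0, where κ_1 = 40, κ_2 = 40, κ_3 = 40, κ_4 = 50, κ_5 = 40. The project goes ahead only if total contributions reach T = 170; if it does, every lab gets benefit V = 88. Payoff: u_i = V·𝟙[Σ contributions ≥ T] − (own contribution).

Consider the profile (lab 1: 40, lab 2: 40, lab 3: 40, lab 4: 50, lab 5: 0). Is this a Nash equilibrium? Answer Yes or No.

Yes

Total = 170 ≥ 170: provided.
Lab 1 (pledges 40, payoff 48): dropping to 0 → total 130, payoff 0. No gain.
Lab 2 (pledges 40, payoff 48): dropping to 0 → total 130, payoff 0. No gain.
Lab 3 (pledges 40, payoff 48): dropping to 0 → total 130, payoff 0. No gain.
Lab 4 (pledges 50, payoff 38): dropping to 0 → total 120, payoff 0. No gain.
Lab 5 (pledges 0, payoff 88): pledging 40 → total 210, payoff 48. No gain.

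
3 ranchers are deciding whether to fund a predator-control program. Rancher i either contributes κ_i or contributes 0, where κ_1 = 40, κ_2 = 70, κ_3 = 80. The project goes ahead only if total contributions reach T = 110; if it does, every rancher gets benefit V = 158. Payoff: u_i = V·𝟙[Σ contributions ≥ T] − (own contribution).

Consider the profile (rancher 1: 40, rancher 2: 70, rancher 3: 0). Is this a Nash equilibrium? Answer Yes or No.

Total = 110 ≥ 110: provided.
Rancher 1 (pledges 40, payoff 118): dropping to 0 → total 70, payoff 0. No gain.
Rancher 2 (pledges 70, payoff 88): dropping to 0 → total 40, payoff 0. No gain.
Rancher 3 (pledges 0, payoff 158): pledging 80 → total 190, payoff 78. No gain.

Yes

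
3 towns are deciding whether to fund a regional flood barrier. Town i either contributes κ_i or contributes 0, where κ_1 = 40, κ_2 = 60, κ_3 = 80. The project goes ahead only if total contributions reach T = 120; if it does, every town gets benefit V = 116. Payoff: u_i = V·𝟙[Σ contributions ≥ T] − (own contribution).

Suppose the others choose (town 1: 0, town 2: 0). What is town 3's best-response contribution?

0

Others' total = 0. Even contributing 80 gives 80 < 120: no benefit either way.
Best response: 0.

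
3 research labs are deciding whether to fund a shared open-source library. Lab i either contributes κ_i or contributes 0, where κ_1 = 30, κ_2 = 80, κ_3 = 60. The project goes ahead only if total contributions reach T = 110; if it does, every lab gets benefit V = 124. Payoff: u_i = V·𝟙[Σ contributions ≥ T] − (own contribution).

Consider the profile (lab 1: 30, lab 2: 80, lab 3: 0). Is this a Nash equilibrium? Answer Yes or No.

Yes

Total = 110 ≥ 110: provided.
Lab 1 (pledges 30, payoff 94): dropping to 0 → total 80, payoff 0. No gain.
Lab 2 (pledges 80, payoff 44): dropping to 0 → total 30, payoff 0. No gain.
Lab 3 (pledges 0, payoff 124): pledging 60 → total 170, payoff 64. No gain.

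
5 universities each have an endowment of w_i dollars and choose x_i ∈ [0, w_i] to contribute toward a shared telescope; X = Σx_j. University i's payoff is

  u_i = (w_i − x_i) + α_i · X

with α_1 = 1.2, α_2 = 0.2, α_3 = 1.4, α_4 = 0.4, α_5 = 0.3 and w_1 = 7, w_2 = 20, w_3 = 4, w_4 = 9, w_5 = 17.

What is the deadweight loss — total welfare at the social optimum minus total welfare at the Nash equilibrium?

∂u_i/∂x_i = α_i − 1, so university i contributes w_i if α_i > 1, else 0.
α_i > 1 for i ∈ {1, 3}; NE contributions (7, 0, 4, 0, 0), X = 11.
W^NE = Σw_i − X^NE + (Σα_i)·X^NE = 57 + 2.5·11 = 84.5.
Planner: ∂(Σu_j)/∂x_i = Σα_j − 1 = 2.5 > 0, so everyone contributes w_i; X^SO = 57, W^SO = 57 + 2.5·57 = 199.5.
Deadweight loss = 115.

115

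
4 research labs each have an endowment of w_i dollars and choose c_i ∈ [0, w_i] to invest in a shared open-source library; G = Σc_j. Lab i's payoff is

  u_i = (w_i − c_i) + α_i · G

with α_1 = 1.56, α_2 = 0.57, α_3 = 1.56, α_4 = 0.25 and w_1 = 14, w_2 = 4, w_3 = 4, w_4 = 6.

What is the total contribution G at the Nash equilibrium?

18

∂u_i/∂c_i = α_i − 1, so lab i contributes w_i if α_i > 1, else 0.
α_i > 1 for i ∈ {1, 3}; NE contributions (14, 0, 4, 0), G = 18.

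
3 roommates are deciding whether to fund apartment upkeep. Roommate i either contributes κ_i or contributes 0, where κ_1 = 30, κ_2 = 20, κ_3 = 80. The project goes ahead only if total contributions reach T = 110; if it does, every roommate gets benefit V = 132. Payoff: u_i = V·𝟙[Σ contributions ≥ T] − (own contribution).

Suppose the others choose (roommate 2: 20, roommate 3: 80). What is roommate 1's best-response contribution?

Others' total = 100. Contributing 30 brings total to 130 ≥ 110: gain V − κ_1 = 102.
Best response: 30.

30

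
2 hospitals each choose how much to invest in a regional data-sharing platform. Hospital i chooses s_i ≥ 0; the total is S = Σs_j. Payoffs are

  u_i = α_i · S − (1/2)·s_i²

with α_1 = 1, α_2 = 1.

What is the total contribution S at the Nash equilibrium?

2

Hospital i's FOC: ∂u_i/∂s_i = α_i − s_i = 0, so s_i* = α_i.
NE contributions = (1, 1); S = 2.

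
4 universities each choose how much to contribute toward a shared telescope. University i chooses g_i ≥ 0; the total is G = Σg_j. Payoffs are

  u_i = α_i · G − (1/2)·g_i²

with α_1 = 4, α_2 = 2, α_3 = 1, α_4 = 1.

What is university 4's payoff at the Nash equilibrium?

7.5

University i's FOC: ∂u_i/∂g_i = α_i − g_i = 0, so g_i* = α_i.
NE contributions = (4, 2, 1, 1); G = 8.
u_4 = α_4·G − ½·(g_4)² = 1·8 − ½·1² = 7.5.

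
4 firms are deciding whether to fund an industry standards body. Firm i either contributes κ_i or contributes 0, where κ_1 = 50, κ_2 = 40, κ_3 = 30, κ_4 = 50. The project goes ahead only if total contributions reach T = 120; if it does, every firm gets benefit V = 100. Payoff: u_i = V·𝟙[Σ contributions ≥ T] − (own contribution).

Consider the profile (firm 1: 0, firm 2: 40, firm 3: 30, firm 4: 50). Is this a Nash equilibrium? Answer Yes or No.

Total = 120 ≥ 120: provided.
Firm 1 (pledges 0, payoff 100): pledging 50 → total 170, payoff 50. No gain.
Firm 2 (pledges 40, payoff 60): dropping to 0 → total 80, payoff 0. No gain.
Firm 3 (pledges 30, payoff 70): dropping to 0 → total 90, payoff 0. No gain.
Firm 4 (pledges 50, payoff 50): dropping to 0 → total 70, payoff 0. No gain.

Yes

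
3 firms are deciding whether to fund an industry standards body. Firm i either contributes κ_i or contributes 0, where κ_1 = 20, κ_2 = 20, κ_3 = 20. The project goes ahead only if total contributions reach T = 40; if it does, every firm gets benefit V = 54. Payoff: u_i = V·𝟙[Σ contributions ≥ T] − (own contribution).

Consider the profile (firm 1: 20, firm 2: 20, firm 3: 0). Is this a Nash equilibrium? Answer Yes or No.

Total = 40 ≥ 40: provided.
Firm 1 (pledges 20, payoff 34): dropping to 0 → total 20, payoff 0. No gain.
Firm 2 (pledges 20, payoff 34): dropping to 0 → total 20, payoff 0. No gain.
Firm 3 (pledges 0, payoff 54): pledging 20 → total 60, payoff 34. No gain.

Yes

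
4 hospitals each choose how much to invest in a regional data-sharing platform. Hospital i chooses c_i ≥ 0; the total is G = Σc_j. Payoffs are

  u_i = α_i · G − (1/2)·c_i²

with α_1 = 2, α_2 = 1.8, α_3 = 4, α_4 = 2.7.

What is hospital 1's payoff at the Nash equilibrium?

Hospital i's FOC: ∂u_i/∂c_i = α_i − c_i = 0, so c_i* = α_i.
NE contributions = (2, 1.8, 4, 2.7); G = 10.5.
u_1 = α_1·G − ½·(c_1)² = 2·10.5 − ½·2² = 19.

19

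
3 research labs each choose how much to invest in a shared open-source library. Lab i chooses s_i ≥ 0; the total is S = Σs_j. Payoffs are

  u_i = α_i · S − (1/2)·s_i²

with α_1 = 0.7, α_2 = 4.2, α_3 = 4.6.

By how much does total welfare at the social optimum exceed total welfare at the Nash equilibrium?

64.77

Lab i's FOC: ∂u_i/∂s_i = α_i − s_i = 0, so s_i* = α_i.
NE contributions = (0.7, 4.2, 4.6); S = 9.5.
W^NE = (Σα)·S − ½Σα_i² = 9.5² − ½·39.29 = 70.605.
Planner sets s_i = Σα_j = 9.5 for every i, so S^SO = 3·9.5 = 28.5.
W^SO = (Σα)·S^SO − ½·3·(Σα)² = (3/2)·9.5² = 135.375.
Deadweight loss = W^SO − W^NE = 64.77.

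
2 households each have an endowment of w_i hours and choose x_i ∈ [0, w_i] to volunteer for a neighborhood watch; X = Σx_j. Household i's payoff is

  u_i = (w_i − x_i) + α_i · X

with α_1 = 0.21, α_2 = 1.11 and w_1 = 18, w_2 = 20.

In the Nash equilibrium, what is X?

∂u_i/∂x_i = α_i − 1, so household i contributes w_i if α_i > 1, else 0.
α_i > 1 for i ∈ {2}; NE contributions (0, 20), X = 20.

20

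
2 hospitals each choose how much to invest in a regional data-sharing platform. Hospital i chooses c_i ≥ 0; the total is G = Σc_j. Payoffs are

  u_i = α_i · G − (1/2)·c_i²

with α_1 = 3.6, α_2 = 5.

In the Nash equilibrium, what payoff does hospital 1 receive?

24.48

Hospital i's FOC: ∂u_i/∂c_i = α_i − c_i = 0, so c_i* = α_i.
NE contributions = (3.6, 5); G = 8.6.
u_1 = α_1·G − ½·(c_1)² = 3.6·8.6 − ½·3.6² = 24.48.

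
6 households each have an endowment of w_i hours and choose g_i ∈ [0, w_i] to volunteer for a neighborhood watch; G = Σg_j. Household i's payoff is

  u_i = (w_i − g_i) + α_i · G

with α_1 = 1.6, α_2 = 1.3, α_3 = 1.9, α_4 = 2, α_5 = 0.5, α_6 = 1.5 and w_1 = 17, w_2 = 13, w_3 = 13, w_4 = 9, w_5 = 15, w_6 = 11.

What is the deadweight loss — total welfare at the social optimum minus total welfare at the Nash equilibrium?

∂u_i/∂g_i = α_i − 1, so household i contributes w_i if α_i > 1, else 0.
α_i > 1 for i ∈ {1, 2, 3, 4, 6}; NE contributions (17, 13, 13, 9, 0, 11), G = 63.
W^NE = Σw_i − G^NE + (Σα_i)·G^NE = 78 + 7.8·63 = 569.4.
Planner: ∂(Σu_j)/∂g_i = Σα_j − 1 = 7.8 > 0, so everyone contributes w_i; G^SO = 78, W^SO = 78 + 7.8·78 = 686.4.
Deadweight loss = 117.

117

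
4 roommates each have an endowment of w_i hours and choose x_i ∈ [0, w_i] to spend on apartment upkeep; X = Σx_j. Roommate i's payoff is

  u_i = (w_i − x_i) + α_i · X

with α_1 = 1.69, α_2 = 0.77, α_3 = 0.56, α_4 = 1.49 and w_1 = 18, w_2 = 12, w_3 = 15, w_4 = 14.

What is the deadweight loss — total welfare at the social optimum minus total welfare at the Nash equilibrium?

∂u_i/∂x_i = α_i − 1, so roommate i contributes w_i if α_i > 1, else 0.
α_i > 1 for i ∈ {1, 4}; NE contributions (18, 0, 0, 14), X = 32.
W^NE = Σw_i − X^NE + (Σα_i)·X^NE = 59 + 3.51·32 = 171.32.
Planner: ∂(Σu_j)/∂x_i = Σα_j − 1 = 3.51 > 0, so everyone contributes w_i; X^SO = 59, W^SO = 59 + 3.51·59 = 266.09.
Deadweight loss = 94.77.

94.77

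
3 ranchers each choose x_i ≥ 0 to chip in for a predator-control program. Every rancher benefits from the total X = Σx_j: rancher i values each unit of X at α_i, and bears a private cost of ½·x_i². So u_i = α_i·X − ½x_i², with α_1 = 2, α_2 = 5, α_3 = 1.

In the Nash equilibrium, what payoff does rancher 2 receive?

Rancher i's FOC: ∂u_i/∂x_i = α_i − x_i = 0, so x_i* = α_i.
NE contributions = (2, 5, 1); X = 8.
u_2 = α_2·X − ½·(x_2)² = 5·8 − ½·5² = 27.5.

27.5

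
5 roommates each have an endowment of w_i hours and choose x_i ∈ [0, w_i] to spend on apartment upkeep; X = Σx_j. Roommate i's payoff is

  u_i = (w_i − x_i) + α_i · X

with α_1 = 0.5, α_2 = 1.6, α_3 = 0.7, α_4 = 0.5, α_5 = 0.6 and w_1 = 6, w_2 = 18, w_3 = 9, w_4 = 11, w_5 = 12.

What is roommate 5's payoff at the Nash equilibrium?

22.8

∂u_i/∂x_i = α_i − 1, so roommate i contributes w_i if α_i > 1, else 0.
α_i > 1 for i ∈ {2}; NE contributions (0, 18, 0, 0, 0), X = 18.
u_5 = (12 − 0) + 0.6·18 = 22.8.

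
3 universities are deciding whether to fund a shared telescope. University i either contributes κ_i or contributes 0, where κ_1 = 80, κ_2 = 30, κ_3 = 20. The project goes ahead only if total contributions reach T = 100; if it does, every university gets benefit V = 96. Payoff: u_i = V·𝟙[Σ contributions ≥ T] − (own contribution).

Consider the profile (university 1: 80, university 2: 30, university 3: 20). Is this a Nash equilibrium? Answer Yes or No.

No

Total = 130 ≥ 100: provided.
University 1 (pledges 80, payoff 16): dropping to 0 → total 50, payoff 0. No gain.
University 2 (pledges 30, payoff 66): dropping to 0 → total 100, payoff 96. Profitable deviation.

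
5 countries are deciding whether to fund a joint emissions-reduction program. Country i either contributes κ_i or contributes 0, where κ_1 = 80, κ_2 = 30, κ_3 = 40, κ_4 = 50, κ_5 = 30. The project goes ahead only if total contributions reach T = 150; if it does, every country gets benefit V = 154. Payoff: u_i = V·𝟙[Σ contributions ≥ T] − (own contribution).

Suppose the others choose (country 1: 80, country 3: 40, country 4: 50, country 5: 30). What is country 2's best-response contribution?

0

Others' total = 200 ≥ 150; contributing adds cost 30 for no extra benefit.
Best response: 0.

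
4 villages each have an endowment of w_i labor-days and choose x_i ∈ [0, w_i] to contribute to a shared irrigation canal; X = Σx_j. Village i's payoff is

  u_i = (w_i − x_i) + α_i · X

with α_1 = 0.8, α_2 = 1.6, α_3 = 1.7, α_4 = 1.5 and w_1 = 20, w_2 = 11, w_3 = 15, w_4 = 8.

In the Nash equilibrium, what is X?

34

∂u_i/∂x_i = α_i − 1, so village i contributes w_i if α_i > 1, else 0.
α_i > 1 for i ∈ {2, 3, 4}; NE contributions (0, 11, 15, 8), X = 34.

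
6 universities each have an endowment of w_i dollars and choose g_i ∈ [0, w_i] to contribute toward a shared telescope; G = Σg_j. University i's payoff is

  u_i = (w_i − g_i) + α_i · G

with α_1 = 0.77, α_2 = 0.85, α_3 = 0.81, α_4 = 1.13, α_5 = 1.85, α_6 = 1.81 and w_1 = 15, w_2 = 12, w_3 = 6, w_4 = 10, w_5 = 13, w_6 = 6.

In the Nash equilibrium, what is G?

29

∂u_i/∂g_i = α_i − 1, so university i contributes w_i if α_i > 1, else 0.
α_i > 1 for i ∈ {4, 5, 6}; NE contributions (0, 0, 0, 10, 13, 6), G = 29.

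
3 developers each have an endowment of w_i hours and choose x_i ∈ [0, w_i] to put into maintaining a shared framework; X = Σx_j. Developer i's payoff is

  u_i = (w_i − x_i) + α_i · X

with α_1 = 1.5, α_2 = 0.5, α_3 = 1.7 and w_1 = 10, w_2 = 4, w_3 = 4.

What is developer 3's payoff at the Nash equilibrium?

23.8

∂u_i/∂x_i = α_i − 1, so developer i contributes w_i if α_i > 1, else 0.
α_i > 1 for i ∈ {1, 3}; NE contributions (10, 0, 4), X = 14.
u_3 = (4 − 4) + 1.7·14 = 23.8.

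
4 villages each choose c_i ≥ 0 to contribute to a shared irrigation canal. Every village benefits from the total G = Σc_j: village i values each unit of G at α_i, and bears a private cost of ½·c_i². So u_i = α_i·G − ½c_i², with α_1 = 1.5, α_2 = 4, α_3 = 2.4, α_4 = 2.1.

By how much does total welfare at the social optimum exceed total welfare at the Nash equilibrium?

Village i's FOC: ∂u_i/∂c_i = α_i − c_i = 0, so c_i* = α_i.
NE contributions = (1.5, 4, 2.4, 2.1); G = 10.
W^NE = (Σα)·G − ½Σα_i² = 10² − ½·28.42 = 85.79.
Planner sets c_i = Σα_j = 10 for every i, so G^SO = 4·10 = 40.
W^SO = (Σα)·G^SO − ½·4·(Σα)² = (4/2)·10² = 200.
Deadweight loss = W^SO − W^NE = 114.21.

114.21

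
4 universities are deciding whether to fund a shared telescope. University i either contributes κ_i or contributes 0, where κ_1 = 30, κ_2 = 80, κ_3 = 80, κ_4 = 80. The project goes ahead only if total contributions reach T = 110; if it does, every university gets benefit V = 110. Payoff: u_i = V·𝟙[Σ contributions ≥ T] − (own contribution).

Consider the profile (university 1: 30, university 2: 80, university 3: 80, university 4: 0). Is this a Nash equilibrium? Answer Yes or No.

No

Total = 190 ≥ 110: provided.
University 1 (pledges 30, payoff 80): dropping to 0 → total 160, payoff 110. Profitable deviation.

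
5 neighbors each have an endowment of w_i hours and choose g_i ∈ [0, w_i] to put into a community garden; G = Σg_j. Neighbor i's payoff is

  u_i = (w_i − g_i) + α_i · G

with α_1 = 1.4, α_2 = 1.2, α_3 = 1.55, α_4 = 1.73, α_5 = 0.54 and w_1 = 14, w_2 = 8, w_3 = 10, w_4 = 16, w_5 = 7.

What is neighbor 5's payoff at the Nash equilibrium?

∂u_i/∂g_i = α_i − 1, so neighbor i contributes w_i if α_i > 1, else 0.
α_i > 1 for i ∈ {1, 2, 3, 4}; NE contributions (14, 8, 10, 16, 0), G = 48.
u_5 = (7 − 0) + 0.54·48 = 32.92.

32.92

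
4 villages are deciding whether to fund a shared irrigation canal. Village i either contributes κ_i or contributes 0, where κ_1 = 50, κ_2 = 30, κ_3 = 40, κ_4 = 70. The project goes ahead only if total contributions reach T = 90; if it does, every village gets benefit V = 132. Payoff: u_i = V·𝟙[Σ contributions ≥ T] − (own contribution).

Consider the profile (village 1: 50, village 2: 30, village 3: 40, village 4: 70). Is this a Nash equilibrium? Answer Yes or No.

No

Total = 190 ≥ 90: provided.
Village 1 (pledges 50, payoff 82): dropping to 0 → total 140, payoff 132. Profitable deviation.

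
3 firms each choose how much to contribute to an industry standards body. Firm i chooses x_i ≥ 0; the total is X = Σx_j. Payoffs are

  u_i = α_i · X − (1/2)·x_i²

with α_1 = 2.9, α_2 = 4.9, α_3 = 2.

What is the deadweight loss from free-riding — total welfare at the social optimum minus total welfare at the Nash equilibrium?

66.23

Firm i's FOC: ∂u_i/∂x_i = α_i − x_i = 0, so x_i* = α_i.
NE contributions = (2.9, 4.9, 2); X = 9.8.
W^NE = (Σα)·X − ½Σα_i² = 9.8² − ½·36.42 = 77.83.
Planner sets x_i = Σα_j = 9.8 for every i, so X^SO = 3·9.8 = 29.4.
W^SO = (Σα)·X^SO − ½·3·(Σα)² = (3/2)·9.8² = 144.06.
Deadweight loss = W^SO − W^NE = 66.23.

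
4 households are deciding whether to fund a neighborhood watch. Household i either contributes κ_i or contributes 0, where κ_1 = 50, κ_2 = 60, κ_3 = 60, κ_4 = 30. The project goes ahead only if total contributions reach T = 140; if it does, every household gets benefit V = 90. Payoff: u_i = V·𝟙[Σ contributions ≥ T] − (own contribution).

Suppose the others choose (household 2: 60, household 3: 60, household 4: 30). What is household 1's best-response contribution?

Others' total = 150 ≥ 140; contributing adds cost 50 for no extra benefit.
Best response: 0.

0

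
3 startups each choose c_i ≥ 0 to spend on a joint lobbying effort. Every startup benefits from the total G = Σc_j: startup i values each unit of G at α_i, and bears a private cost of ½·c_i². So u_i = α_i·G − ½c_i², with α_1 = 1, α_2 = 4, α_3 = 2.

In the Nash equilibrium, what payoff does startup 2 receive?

20

Startup i's FOC: ∂u_i/∂c_i = α_i − c_i = 0, so c_i* = α_i.
NE contributions = (1, 4, 2); G = 7.
u_2 = α_2·G − ½·(c_2)² = 4·7 − ½·4² = 20.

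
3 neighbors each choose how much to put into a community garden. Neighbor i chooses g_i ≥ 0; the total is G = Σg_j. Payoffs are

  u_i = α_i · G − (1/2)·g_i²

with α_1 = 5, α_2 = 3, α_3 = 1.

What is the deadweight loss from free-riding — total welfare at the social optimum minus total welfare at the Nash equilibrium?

58

Neighbor i's FOC: ∂u_i/∂g_i = α_i − g_i = 0, so g_i* = α_i.
NE contributions = (5, 3, 1); G = 9.
W^NE = (Σα)·G − ½Σα_i² = 9² − ½·35 = 63.5.
Planner sets g_i = Σα_j = 9 for every i, so G^SO = 3·9 = 27.
W^SO = (Σα)·G^SO − ½·3·(Σα)² = (3/2)·9² = 121.5.
Deadweight loss = W^SO − W^NE = 58.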